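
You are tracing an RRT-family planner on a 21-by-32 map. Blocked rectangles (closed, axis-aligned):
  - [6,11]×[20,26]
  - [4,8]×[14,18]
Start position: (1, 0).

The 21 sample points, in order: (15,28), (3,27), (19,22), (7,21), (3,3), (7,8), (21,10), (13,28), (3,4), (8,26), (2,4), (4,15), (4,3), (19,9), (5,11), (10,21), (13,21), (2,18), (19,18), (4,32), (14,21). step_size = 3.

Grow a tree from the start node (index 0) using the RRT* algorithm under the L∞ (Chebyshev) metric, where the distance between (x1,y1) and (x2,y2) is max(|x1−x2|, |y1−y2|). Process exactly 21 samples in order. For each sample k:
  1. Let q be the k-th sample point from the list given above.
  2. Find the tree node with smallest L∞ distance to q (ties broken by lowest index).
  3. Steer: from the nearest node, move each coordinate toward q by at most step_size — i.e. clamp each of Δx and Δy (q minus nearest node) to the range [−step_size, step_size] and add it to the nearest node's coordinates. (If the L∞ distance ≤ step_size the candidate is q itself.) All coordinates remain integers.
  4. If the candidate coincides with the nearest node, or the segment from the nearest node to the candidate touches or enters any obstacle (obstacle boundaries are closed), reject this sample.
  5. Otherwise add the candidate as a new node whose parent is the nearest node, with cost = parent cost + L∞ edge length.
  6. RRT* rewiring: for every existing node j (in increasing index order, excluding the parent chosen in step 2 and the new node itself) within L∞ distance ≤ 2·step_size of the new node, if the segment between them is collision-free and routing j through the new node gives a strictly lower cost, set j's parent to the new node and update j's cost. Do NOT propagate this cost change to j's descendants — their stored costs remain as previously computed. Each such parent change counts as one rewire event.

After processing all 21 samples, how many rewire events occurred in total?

1. q=(15,28) nearest=0 d=28 new=(4,3) → add node 1 parent=0 cost=3
2. q=(3,27) nearest=1 d=24 new=(3,6) → add node 2 parent=1 cost=6
3. q=(19,22) nearest=2 d=16 new=(6,9) → add node 3 parent=2 cost=9
4. q=(7,21) nearest=3 d=12 new=(7,12) → add node 4 parent=3 cost=12
5. q=(3,3) nearest=1 d=1 new=(3,3) → add node 5 parent=1 cost=4
6. q=(7,8) nearest=3 d=1 new=(7,8) → add node 6 parent=3 cost=10
7. q=(21,10) nearest=4 d=14 new=(10,10) → add node 7 parent=4 cost=15
8. q=(13,28) nearest=4 d=16 new=(10,15) → add node 8 parent=4 cost=15
9. q=(3,4) nearest=1 d=1 new=(3,4) → add node 9 parent=1 cost=4; rewire 6→9 (8<10)
10. q=(8,26) nearest=8 d=11 new=(8,18) → blocked by [4,8]×[14,18], reject
11. q=(2,4) nearest=5 d=1 new=(2,4) → add node 10 parent=5 cost=5
12. q=(4,15) nearest=4 d=3 new=(4,15) → blocked by [4,8]×[14,18], reject
13. q=(4,3) nearest=1 d=0 → coincident, reject
14. q=(19,9) nearest=7 d=9 new=(13,9) → add node 11 parent=7 cost=18
15. q=(5,11) nearest=3 d=2 new=(5,11) → add node 12 parent=3 cost=11
16. q=(10,21) nearest=8 d=6 new=(10,18) → add node 13 parent=8 cost=18
17. q=(13,21) nearest=13 d=3 new=(13,21) → add node 14 parent=13 cost=21
18. q=(2,18) nearest=4 d=6 new=(4,15) → blocked by [4,8]×[14,18], reject
19. q=(19,18) nearest=14 d=6 new=(16,18) → add node 15 parent=14 cost=24
20. q=(4,32) nearest=14 d=11 new=(10,24) → blocked by [6,11]×[20,26], reject
21. q=(14,21) nearest=14 d=1 new=(14,21) → add node 16 parent=14 cost=22

Rewire events: 1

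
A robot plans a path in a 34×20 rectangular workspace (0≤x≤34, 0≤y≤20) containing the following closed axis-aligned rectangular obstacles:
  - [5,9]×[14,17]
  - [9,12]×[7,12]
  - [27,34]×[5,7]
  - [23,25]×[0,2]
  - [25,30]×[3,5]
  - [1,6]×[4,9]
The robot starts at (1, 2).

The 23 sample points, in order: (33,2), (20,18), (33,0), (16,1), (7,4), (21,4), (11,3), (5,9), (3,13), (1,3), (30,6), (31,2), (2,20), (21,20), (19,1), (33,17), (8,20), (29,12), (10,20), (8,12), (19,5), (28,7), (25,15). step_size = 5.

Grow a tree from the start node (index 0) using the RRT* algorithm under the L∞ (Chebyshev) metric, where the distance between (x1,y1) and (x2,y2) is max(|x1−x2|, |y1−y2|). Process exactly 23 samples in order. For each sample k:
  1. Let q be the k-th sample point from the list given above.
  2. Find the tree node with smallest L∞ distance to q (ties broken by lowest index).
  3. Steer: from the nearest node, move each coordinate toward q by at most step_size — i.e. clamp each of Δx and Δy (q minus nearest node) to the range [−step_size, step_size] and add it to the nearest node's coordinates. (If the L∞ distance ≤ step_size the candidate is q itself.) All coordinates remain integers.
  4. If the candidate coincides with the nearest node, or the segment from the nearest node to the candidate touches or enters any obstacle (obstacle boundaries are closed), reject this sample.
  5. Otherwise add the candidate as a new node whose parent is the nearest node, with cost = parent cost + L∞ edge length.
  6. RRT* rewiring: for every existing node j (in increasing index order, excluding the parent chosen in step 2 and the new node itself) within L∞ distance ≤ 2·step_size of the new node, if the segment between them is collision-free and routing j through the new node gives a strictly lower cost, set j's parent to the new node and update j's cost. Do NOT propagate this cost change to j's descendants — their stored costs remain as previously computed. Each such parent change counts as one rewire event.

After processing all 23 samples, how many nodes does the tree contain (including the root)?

1. q=(33,2) nearest=0 d=32 new=(6,2) → add node 1 parent=0 cost=5
2. q=(20,18) nearest=1 d=16 new=(11,7) → blocked by [9,12]×[7,12], reject
3. q=(33,0) nearest=1 d=27 new=(11,0) → add node 2 parent=1 cost=10
4. q=(16,1) nearest=2 d=5 new=(16,1) → add node 3 parent=2 cost=15
5. q=(7,4) nearest=1 d=2 new=(7,4) → add node 4 parent=1 cost=7
6. q=(21,4) nearest=3 d=5 new=(21,4) → add node 5 parent=3 cost=20
7. q=(11,3) nearest=2 d=3 new=(11,3) → add node 6 parent=2 cost=13
8. q=(5,9) nearest=4 d=5 new=(5,9) → blocked by [1,6]×[4,9], reject
9. q=(3,13) nearest=4 d=9 new=(3,9) → blocked by [1,6]×[4,9], reject
10. q=(1,3) nearest=0 d=1 new=(1,3) → add node 7 parent=0 cost=1; rewire 6→7 (11<13)
11. q=(30,6) nearest=5 d=9 new=(26,6) → add node 8 parent=5 cost=25
12. q=(31,2) nearest=8 d=5 new=(31,2) → blocked by [27,34]×[5,7], reject
13. q=(2,20) nearest=4 d=16 new=(2,9) → blocked by [1,6]×[4,9], reject
14. q=(21,20) nearest=8 d=14 new=(21,11) → add node 9 parent=8 cost=30
15. q=(19,1) nearest=3 d=3 new=(19,1) → add node 10 parent=3 cost=18; rewire 9→10 (28<30)
16. q=(33,17) nearest=8 d=11 new=(31,11) → blocked by [27,34]×[5,7], reject
17. q=(8,20) nearest=9 d=13 new=(16,16) → add node 11 parent=9 cost=33
18. q=(29,12) nearest=8 d=6 new=(29,11) → add node 12 parent=8 cost=30
19. q=(10,20) nearest=11 d=6 new=(11,20) → add node 13 parent=11 cost=38
20. q=(8,12) nearest=4 d=8 new=(8,9) → add node 14 parent=4 cost=12
21. q=(19,5) nearest=5 d=2 new=(19,5) → add node 15 parent=5 cost=22
22. q=(28,7) nearest=8 d=2 new=(28,7) → blocked by [27,34]×[5,7], reject
23. q=(25,15) nearest=9 d=4 new=(25,15) → add node 16 parent=9 cost=32

Node count: 17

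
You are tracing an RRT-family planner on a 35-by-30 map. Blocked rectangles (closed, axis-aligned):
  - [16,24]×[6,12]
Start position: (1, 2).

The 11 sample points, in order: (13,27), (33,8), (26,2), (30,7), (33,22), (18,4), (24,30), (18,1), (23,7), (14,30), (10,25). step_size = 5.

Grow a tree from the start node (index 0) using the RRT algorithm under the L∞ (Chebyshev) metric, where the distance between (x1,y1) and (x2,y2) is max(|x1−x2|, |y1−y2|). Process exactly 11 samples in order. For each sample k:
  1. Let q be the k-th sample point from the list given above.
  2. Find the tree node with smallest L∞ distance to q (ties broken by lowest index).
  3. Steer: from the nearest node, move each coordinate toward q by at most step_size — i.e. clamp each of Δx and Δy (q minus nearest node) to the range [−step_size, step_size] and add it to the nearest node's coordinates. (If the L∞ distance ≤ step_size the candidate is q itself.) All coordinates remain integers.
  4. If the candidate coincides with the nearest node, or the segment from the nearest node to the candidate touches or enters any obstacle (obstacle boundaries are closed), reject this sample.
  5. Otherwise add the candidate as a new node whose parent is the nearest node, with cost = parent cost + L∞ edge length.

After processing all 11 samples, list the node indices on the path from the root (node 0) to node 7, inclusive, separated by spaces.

Path: 0 1 2 5 7

1. q=(13,27) nearest=0 d=25 new=(6,7) → add node 1 parent=0 cost=5
2. q=(33,8) nearest=1 d=27 new=(11,8) → add node 2 parent=1 cost=10
3. q=(26,2) nearest=2 d=15 new=(16,3) → add node 3 parent=2 cost=15
4. q=(30,7) nearest=3 d=14 new=(21,7) → blocked by [16,24]×[6,12], reject
5. q=(33,22) nearest=3 d=19 new=(21,8) → blocked by [16,24]×[6,12], reject
6. q=(18,4) nearest=3 d=2 new=(18,4) → add node 4 parent=3 cost=17
7. q=(24,30) nearest=2 d=22 new=(16,13) → add node 5 parent=2 cost=15
8. q=(18,1) nearest=3 d=2 new=(18,1) → add node 6 parent=3 cost=17
9. q=(23,7) nearest=4 d=5 new=(23,7) → blocked by [16,24]×[6,12], reject
10. q=(14,30) nearest=5 d=17 new=(14,18) → add node 7 parent=5 cost=20
11. q=(10,25) nearest=7 d=7 new=(10,23) → add node 8 parent=7 cost=25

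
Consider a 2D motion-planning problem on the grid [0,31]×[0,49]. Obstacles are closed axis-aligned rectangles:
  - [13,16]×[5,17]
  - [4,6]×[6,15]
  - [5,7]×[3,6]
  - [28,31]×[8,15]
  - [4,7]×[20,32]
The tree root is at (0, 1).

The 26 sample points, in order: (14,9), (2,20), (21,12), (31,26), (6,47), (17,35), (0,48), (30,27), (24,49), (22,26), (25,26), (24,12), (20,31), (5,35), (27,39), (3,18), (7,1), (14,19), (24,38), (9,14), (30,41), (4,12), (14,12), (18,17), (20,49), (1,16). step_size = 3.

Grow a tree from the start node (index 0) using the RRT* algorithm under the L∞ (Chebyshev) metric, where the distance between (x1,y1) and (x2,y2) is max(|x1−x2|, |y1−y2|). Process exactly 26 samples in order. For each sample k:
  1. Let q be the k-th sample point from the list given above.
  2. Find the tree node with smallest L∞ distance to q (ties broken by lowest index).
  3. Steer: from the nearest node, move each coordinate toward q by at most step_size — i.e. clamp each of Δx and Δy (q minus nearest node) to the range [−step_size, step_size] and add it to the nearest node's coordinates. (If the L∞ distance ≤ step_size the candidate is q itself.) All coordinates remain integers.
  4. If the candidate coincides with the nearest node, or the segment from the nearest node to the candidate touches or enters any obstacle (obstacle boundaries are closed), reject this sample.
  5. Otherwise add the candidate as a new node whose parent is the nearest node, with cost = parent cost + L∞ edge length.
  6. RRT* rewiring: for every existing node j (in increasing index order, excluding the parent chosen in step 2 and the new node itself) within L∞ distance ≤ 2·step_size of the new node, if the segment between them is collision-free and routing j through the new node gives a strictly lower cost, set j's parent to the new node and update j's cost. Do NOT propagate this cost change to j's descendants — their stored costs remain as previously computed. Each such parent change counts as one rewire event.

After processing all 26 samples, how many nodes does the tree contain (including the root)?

Node count: 11

1. q=(14,9) nearest=0 d=14 new=(3,4) → add node 1 parent=0 cost=3
2. q=(2,20) nearest=1 d=16 new=(2,7) → add node 2 parent=1 cost=6
3. q=(21,12) nearest=1 d=18 new=(6,7) → blocked by [4,6]×[6,15], reject
4. q=(31,26) nearest=1 d=28 new=(6,7) → blocked by [4,6]×[6,15], reject
5. q=(6,47) nearest=2 d=40 new=(5,10) → blocked by [4,6]×[6,15], reject
6. q=(17,35) nearest=2 d=28 new=(5,10) → blocked by [4,6]×[6,15], reject
7. q=(0,48) nearest=2 d=41 new=(0,10) → add node 3 parent=2 cost=9
8. q=(30,27) nearest=1 d=27 new=(6,7) → blocked by [4,6]×[6,15], reject
9. q=(24,49) nearest=3 d=39 new=(3,13) → add node 4 parent=3 cost=12
10. q=(22,26) nearest=4 d=19 new=(6,16) → blocked by [4,6]×[6,15], reject
11. q=(25,26) nearest=1 d=22 new=(6,7) → blocked by [4,6]×[6,15], reject
12. q=(24,12) nearest=1 d=21 new=(6,7) → blocked by [4,6]×[6,15], reject
13. q=(20,31) nearest=4 d=18 new=(6,16) → blocked by [4,6]×[6,15], reject
14. q=(5,35) nearest=4 d=22 new=(5,16) → blocked by [4,6]×[6,15], reject
15. q=(27,39) nearest=4 d=26 new=(6,16) → blocked by [4,6]×[6,15], reject
16. q=(3,18) nearest=4 d=5 new=(3,16) → add node 5 parent=4 cost=15
17. q=(7,1) nearest=1 d=4 new=(6,1) → add node 6 parent=1 cost=6
18. q=(14,19) nearest=4 d=11 new=(6,16) → blocked by [4,6]×[6,15], reject
19. q=(24,38) nearest=5 d=22 new=(6,19) → add node 7 parent=5 cost=18
20. q=(9,14) nearest=7 d=5 new=(9,16) → add node 8 parent=7 cost=21
21. q=(30,41) nearest=7 d=24 new=(9,22) → blocked by [4,7]×[20,32], reject
22. q=(4,12) nearest=4 d=1 new=(4,12) → blocked by [4,6]×[6,15], reject
23. q=(14,12) nearest=8 d=5 new=(12,13) → add node 9 parent=8 cost=24
24. q=(18,17) nearest=9 d=6 new=(15,16) → blocked by [13,16]×[5,17], reject
25. q=(20,49) nearest=7 d=30 new=(9,22) → blocked by [4,7]×[20,32], reject
26. q=(1,16) nearest=5 d=2 new=(1,16) → add node 10 parent=5 cost=17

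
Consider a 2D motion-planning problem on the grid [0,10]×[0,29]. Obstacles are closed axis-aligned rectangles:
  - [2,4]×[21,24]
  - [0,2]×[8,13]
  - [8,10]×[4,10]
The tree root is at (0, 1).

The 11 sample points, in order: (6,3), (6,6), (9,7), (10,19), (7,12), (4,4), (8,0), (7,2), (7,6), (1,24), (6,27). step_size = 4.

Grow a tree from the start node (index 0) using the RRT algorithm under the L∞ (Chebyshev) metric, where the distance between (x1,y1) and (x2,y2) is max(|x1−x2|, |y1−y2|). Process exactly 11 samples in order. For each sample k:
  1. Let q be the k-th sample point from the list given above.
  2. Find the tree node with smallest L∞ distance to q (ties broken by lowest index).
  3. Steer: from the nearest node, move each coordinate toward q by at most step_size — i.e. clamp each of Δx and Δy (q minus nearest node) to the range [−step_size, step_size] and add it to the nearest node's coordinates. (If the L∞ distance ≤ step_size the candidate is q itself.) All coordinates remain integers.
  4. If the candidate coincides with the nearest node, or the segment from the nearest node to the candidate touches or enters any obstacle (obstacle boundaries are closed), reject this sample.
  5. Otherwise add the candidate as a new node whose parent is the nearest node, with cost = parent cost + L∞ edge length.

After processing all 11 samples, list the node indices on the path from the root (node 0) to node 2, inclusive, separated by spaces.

1. q=(6,3) nearest=0 d=6 new=(4,3) → add node 1 parent=0 cost=4
2. q=(6,6) nearest=1 d=3 new=(6,6) → add node 2 parent=1 cost=7
3. q=(9,7) nearest=2 d=3 new=(9,7) → blocked by [8,10]×[4,10], reject
4. q=(10,19) nearest=2 d=13 new=(10,10) → blocked by [8,10]×[4,10], reject
5. q=(7,12) nearest=2 d=6 new=(7,10) → add node 3 parent=2 cost=11
6. q=(4,4) nearest=1 d=1 new=(4,4) → add node 4 parent=1 cost=5
7. q=(8,0) nearest=1 d=4 new=(8,0) → add node 5 parent=1 cost=8
8. q=(7,2) nearest=5 d=2 new=(7,2) → add node 6 parent=5 cost=10
9. q=(7,6) nearest=2 d=1 new=(7,6) → add node 7 parent=2 cost=8
10. q=(1,24) nearest=3 d=14 new=(3,14) → add node 8 parent=3 cost=15
11. q=(6,27) nearest=8 d=13 new=(6,18) → add node 9 parent=8 cost=19

Path: 0 1 2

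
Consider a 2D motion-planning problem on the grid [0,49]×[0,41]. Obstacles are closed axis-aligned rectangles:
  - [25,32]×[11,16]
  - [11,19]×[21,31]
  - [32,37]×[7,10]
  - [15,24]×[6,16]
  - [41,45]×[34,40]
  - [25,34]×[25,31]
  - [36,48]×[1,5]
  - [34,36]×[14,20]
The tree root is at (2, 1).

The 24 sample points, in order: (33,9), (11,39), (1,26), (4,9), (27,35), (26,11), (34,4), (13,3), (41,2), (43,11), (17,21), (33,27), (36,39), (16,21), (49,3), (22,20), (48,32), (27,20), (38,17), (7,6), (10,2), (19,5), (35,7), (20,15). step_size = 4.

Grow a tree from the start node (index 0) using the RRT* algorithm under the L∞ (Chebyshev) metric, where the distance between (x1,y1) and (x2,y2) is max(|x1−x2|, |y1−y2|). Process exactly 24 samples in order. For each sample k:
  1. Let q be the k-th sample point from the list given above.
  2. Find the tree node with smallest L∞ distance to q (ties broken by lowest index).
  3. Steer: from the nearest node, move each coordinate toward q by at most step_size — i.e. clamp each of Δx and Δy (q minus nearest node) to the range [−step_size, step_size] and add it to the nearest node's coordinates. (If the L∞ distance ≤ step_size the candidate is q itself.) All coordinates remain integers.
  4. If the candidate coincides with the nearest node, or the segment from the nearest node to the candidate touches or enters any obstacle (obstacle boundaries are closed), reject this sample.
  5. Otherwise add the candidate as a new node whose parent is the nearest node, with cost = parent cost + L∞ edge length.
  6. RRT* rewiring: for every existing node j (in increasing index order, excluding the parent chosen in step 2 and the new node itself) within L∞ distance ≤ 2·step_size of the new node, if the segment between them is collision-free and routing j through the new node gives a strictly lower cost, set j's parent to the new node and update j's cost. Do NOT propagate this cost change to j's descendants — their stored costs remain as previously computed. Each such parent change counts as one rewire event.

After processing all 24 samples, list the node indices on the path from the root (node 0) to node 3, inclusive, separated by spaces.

Path: 0 1 2 3

1. q=(33,9) nearest=0 d=31 new=(6,5) → add node 1 parent=0 cost=4
2. q=(11,39) nearest=1 d=34 new=(10,9) → add node 2 parent=1 cost=8
3. q=(1,26) nearest=2 d=17 new=(6,13) → add node 3 parent=2 cost=12
4. q=(4,9) nearest=1 d=4 new=(4,9) → add node 4 parent=1 cost=8
5. q=(27,35) nearest=3 d=22 new=(10,17) → add node 5 parent=3 cost=16
6. q=(26,11) nearest=2 d=16 new=(14,11) → add node 6 parent=2 cost=12
7. q=(34,4) nearest=6 d=20 new=(18,7) → blocked by [15,24]×[6,16], reject
8. q=(13,3) nearest=2 d=6 new=(13,5) → add node 7 parent=2 cost=12
9. q=(41,2) nearest=6 d=27 new=(18,7) → blocked by [15,24]×[6,16], reject
10. q=(43,11) nearest=6 d=29 new=(18,11) → blocked by [15,24]×[6,16], reject
11. q=(17,21) nearest=5 d=7 new=(14,21) → blocked by [11,19]×[21,31], reject
12. q=(33,27) nearest=6 d=19 new=(18,15) → blocked by [15,24]×[6,16], reject
13. q=(36,39) nearest=5 d=26 new=(14,21) → blocked by [11,19]×[21,31], reject
14. q=(16,21) nearest=5 d=6 new=(14,21) → blocked by [11,19]×[21,31], reject
15. q=(49,3) nearest=6 d=35 new=(18,7) → blocked by [15,24]×[6,16], reject
16. q=(22,20) nearest=6 d=9 new=(18,15) → blocked by [15,24]×[6,16], reject
17. q=(48,32) nearest=6 d=34 new=(18,15) → blocked by [15,24]×[6,16], reject
18. q=(27,20) nearest=6 d=13 new=(18,15) → blocked by [15,24]×[6,16], reject
19. q=(38,17) nearest=6 d=24 new=(18,15) → blocked by [15,24]×[6,16], reject
20. q=(7,6) nearest=1 d=1 new=(7,6) → add node 8 parent=1 cost=5; rewire 7→8 (11<12)
21. q=(10,2) nearest=7 d=3 new=(10,2) → add node 9 parent=7 cost=14
22. q=(19,5) nearest=6 d=6 new=(18,7) → blocked by [15,24]×[6,16], reject
23. q=(35,7) nearest=6 d=21 new=(18,7) → blocked by [15,24]×[6,16], reject
24. q=(20,15) nearest=6 d=6 new=(18,15) → blocked by [15,24]×[6,16], reject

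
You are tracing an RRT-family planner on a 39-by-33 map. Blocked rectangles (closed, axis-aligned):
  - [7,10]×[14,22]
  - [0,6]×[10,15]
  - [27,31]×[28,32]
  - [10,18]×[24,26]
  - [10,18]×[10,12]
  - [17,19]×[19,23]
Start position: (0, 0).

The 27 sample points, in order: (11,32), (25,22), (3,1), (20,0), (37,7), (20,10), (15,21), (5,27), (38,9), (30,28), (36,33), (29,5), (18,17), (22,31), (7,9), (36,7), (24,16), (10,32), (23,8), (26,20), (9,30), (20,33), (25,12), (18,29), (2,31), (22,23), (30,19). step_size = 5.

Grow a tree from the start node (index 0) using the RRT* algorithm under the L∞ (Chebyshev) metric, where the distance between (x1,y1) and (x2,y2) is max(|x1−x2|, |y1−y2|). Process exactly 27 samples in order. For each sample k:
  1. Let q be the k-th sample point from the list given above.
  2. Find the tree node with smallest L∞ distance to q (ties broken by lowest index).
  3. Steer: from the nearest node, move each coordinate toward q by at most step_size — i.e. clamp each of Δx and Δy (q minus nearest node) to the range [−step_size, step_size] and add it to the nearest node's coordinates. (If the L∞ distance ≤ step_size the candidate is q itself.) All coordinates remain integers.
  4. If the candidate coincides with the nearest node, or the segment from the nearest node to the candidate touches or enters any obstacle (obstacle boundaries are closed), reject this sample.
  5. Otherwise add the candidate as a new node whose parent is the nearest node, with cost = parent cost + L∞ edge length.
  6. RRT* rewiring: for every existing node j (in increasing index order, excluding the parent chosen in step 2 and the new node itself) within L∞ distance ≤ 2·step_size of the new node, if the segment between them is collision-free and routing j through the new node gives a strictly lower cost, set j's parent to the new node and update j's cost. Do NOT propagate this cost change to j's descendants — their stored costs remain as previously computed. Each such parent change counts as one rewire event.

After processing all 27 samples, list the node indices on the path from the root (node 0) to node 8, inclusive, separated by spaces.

Path: 0 1 3 4 5 7 8

1. q=(11,32) nearest=0 d=32 new=(5,5) → add node 1 parent=0 cost=5
2. q=(25,22) nearest=1 d=20 new=(10,10) → blocked by [10,18]×[10,12], reject
3. q=(3,1) nearest=0 d=3 new=(3,1) → add node 2 parent=0 cost=3
4. q=(20,0) nearest=1 d=15 new=(10,0) → add node 3 parent=1 cost=10
5. q=(37,7) nearest=3 d=27 new=(15,5) → add node 4 parent=3 cost=15
6. q=(20,10) nearest=4 d=5 new=(20,10) → add node 5 parent=4 cost=20
7. q=(15,21) nearest=5 d=11 new=(15,15) → blocked by [10,18]×[10,12], reject
8. q=(5,27) nearest=5 d=17 new=(15,15) → blocked by [10,18]×[10,12], reject
9. q=(38,9) nearest=5 d=18 new=(25,9) → add node 6 parent=5 cost=25
10. q=(30,28) nearest=5 d=18 new=(25,15) → add node 7 parent=5 cost=25
11. q=(36,33) nearest=7 d=18 new=(30,20) → add node 8 parent=7 cost=30
12. q=(29,5) nearest=6 d=4 new=(29,5) → add node 9 parent=6 cost=29
13. q=(18,17) nearest=5 d=7 new=(18,15) → add node 10 parent=5 cost=25
14. q=(22,31) nearest=8 d=11 new=(25,25) → add node 11 parent=8 cost=35
15. q=(7,9) nearest=1 d=4 new=(7,9) → add node 12 parent=1 cost=9
16. q=(36,7) nearest=9 d=7 new=(34,7) → add node 13 parent=9 cost=34
17. q=(24,16) nearest=7 d=1 new=(24,16) → add node 14 parent=7 cost=26
18. q=(10,32) nearest=11 d=15 new=(20,30) → add node 15 parent=11 cost=40
19. q=(23,8) nearest=6 d=2 new=(23,8) → add node 16 parent=6 cost=27
20. q=(26,20) nearest=8 d=4 new=(26,20) → add node 17 parent=8 cost=34
21. q=(9,30) nearest=15 d=11 new=(15,30) → add node 18 parent=15 cost=45
22. q=(20,33) nearest=15 d=3 new=(20,33) → add node 19 parent=15 cost=43
23. q=(25,12) nearest=6 d=3 new=(25,12) → add node 20 parent=6 cost=28
24. q=(18,29) nearest=15 d=2 new=(18,29) → add node 21 parent=15 cost=42
25. q=(2,31) nearest=18 d=13 new=(10,31) → add node 22 parent=18 cost=50
26. q=(22,23) nearest=11 d=3 new=(22,23) → add node 23 parent=11 cost=38
27. q=(30,19) nearest=8 d=1 new=(30,19) → add node 24 parent=8 cost=31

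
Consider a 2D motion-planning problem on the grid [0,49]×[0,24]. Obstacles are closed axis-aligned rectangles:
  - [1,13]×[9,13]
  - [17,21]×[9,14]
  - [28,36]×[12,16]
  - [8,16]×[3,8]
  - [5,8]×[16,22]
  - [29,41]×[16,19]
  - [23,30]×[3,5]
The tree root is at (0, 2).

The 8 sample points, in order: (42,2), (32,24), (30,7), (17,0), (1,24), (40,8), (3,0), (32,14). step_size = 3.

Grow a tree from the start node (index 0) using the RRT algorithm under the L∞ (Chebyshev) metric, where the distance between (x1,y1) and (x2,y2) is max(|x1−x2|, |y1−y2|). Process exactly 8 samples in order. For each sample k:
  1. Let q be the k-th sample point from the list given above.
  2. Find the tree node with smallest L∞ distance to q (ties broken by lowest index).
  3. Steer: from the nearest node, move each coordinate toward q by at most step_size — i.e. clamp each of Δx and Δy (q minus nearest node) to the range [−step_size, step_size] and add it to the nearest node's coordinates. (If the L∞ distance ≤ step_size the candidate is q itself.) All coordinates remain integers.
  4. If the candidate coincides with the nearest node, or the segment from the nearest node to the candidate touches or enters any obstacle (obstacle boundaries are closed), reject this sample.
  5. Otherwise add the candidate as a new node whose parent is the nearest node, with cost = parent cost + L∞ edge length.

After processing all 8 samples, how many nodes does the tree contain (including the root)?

Node count: 5

1. q=(42,2) nearest=0 d=42 new=(3,2) → add node 1 parent=0 cost=3
2. q=(32,24) nearest=1 d=29 new=(6,5) → add node 2 parent=1 cost=6
3. q=(30,7) nearest=2 d=24 new=(9,7) → blocked by [8,16]×[3,8], reject
4. q=(17,0) nearest=2 d=11 new=(9,2) → blocked by [8,16]×[3,8], reject
5. q=(1,24) nearest=2 d=19 new=(3,8) → add node 3 parent=2 cost=9
6. q=(40,8) nearest=2 d=34 new=(9,8) → blocked by [8,16]×[3,8], reject
7. q=(3,0) nearest=1 d=2 new=(3,0) → add node 4 parent=1 cost=5
8. q=(32,14) nearest=2 d=26 new=(9,8) → blocked by [8,16]×[3,8], reject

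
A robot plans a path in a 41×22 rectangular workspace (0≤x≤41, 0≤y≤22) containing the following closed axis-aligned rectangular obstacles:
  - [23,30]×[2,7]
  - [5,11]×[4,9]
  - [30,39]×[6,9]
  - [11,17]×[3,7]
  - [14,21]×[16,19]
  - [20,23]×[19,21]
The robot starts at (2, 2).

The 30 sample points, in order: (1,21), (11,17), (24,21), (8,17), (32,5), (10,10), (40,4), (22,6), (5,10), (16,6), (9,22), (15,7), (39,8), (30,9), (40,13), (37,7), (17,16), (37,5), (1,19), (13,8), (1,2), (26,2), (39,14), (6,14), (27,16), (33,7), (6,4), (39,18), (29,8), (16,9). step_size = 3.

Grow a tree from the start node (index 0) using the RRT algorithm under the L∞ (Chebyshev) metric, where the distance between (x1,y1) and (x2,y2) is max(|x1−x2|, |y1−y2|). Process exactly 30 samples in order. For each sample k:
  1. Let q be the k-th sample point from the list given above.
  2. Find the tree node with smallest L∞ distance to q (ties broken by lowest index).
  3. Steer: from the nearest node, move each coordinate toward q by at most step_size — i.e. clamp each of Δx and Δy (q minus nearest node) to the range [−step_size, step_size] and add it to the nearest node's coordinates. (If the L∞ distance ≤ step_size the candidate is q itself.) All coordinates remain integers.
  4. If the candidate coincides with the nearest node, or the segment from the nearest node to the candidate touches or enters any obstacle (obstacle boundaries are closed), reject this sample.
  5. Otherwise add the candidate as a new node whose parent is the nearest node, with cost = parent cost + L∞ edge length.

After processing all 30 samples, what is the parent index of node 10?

1. q=(1,21) nearest=0 d=19 new=(1,5) → add node 1 parent=0 cost=3
2. q=(11,17) nearest=1 d=12 new=(4,8) → add node 2 parent=1 cost=6
3. q=(24,21) nearest=2 d=20 new=(7,11) → blocked by [5,11]×[4,9], reject
4. q=(8,17) nearest=2 d=9 new=(7,11) → blocked by [5,11]×[4,9], reject
5. q=(32,5) nearest=2 d=28 new=(7,5) → blocked by [5,11]×[4,9], reject
6. q=(10,10) nearest=2 d=6 new=(7,10) → blocked by [5,11]×[4,9], reject
7. q=(40,4) nearest=2 d=36 new=(7,5) → blocked by [5,11]×[4,9], reject
8. q=(22,6) nearest=2 d=18 new=(7,6) → blocked by [5,11]×[4,9], reject
9. q=(5,10) nearest=2 d=2 new=(5,10) → add node 3 parent=2 cost=8
10. q=(16,6) nearest=3 d=11 new=(8,7) → blocked by [5,11]×[4,9], reject
11. q=(9,22) nearest=3 d=12 new=(8,13) → add node 4 parent=3 cost=11
12. q=(15,7) nearest=4 d=7 new=(11,10) → add node 5 parent=4 cost=14
13. q=(39,8) nearest=5 d=28 new=(14,8) → add node 6 parent=5 cost=17
14. q=(30,9) nearest=6 d=16 new=(17,9) → add node 7 parent=6 cost=20
15. q=(40,13) nearest=7 d=23 new=(20,12) → add node 8 parent=7 cost=23
16. q=(37,7) nearest=8 d=17 new=(23,9) → add node 9 parent=8 cost=26
17. q=(17,16) nearest=8 d=4 new=(17,15) → add node 10 parent=8 cost=26
18. q=(37,5) nearest=9 d=14 new=(26,6) → blocked by [23,30]×[2,7], reject
19. q=(1,19) nearest=4 d=7 new=(5,16) → add node 11 parent=4 cost=14
20. q=(13,8) nearest=6 d=1 new=(13,8) → add node 12 parent=6 cost=18
21. q=(1,2) nearest=0 d=1 new=(1,2) → add node 13 parent=0 cost=1
22. q=(26,2) nearest=9 d=7 new=(26,6) → blocked by [23,30]×[2,7], reject
23. q=(39,14) nearest=9 d=16 new=(26,12) → add node 14 parent=9 cost=29
24. q=(6,14) nearest=4 d=2 new=(6,14) → add node 15 parent=4 cost=13
25. q=(27,16) nearest=14 d=4 new=(27,15) → add node 16 parent=14 cost=32
26. q=(33,7) nearest=14 d=7 new=(29,9) → add node 17 parent=14 cost=32
27. q=(6,4) nearest=0 d=4 new=(5,4) → blocked by [5,11]×[4,9], reject
28. q=(39,18) nearest=17 d=10 new=(32,12) → add node 18 parent=17 cost=35
29. q=(29,8) nearest=17 d=1 new=(29,8) → add node 19 parent=17 cost=33
30. q=(16,9) nearest=7 d=1 new=(16,9) → add node 20 parent=7 cost=21

Parent of node 10: 8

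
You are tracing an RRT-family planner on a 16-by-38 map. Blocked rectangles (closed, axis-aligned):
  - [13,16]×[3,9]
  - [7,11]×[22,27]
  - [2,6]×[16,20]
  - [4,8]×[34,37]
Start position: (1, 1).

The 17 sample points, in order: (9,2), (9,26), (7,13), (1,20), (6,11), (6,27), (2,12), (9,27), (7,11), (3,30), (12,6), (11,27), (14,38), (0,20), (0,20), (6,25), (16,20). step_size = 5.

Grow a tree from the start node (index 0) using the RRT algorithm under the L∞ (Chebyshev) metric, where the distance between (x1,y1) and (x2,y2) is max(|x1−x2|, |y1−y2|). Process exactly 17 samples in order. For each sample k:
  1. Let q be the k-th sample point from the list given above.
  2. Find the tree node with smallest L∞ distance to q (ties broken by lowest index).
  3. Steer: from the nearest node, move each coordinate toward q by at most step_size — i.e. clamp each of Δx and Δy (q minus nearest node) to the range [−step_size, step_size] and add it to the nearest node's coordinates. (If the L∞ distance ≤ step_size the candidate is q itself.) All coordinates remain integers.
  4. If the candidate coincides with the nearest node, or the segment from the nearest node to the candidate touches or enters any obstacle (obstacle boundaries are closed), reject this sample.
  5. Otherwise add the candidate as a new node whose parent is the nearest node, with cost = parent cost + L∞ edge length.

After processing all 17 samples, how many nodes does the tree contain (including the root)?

1. q=(9,2) nearest=0 d=8 new=(6,2) → add node 1 parent=0 cost=5
2. q=(9,26) nearest=1 d=24 new=(9,7) → add node 2 parent=1 cost=10
3. q=(7,13) nearest=2 d=6 new=(7,12) → add node 3 parent=2 cost=15
4. q=(1,20) nearest=3 d=8 new=(2,17) → blocked by [2,6]×[16,20], reject
5. q=(6,11) nearest=3 d=1 new=(6,11) → add node 4 parent=3 cost=16
6. q=(6,27) nearest=3 d=15 new=(6,17) → blocked by [2,6]×[16,20], reject
7. q=(2,12) nearest=4 d=4 new=(2,12) → add node 5 parent=4 cost=20
8. q=(9,27) nearest=3 d=15 new=(9,17) → add node 6 parent=3 cost=20
9. q=(7,11) nearest=3 d=1 new=(7,11) → add node 7 parent=3 cost=16
10. q=(3,30) nearest=6 d=13 new=(4,22) → blocked by [2,6]×[16,20], reject
11. q=(12,6) nearest=2 d=3 new=(12,6) → add node 8 parent=2 cost=13
12. q=(11,27) nearest=6 d=10 new=(11,22) → blocked by [7,11]×[22,27], reject
13. q=(14,38) nearest=6 d=21 new=(14,22) → add node 9 parent=6 cost=25
14. q=(0,20) nearest=3 d=8 new=(2,17) → blocked by [2,6]×[16,20], reject
15. q=(0,20) nearest=3 d=8 new=(2,17) → blocked by [2,6]×[16,20], reject
16. q=(6,25) nearest=6 d=8 new=(6,22) → add node 10 parent=6 cost=25
17. q=(16,20) nearest=9 d=2 new=(16,20) → add node 11 parent=9 cost=27

Node count: 12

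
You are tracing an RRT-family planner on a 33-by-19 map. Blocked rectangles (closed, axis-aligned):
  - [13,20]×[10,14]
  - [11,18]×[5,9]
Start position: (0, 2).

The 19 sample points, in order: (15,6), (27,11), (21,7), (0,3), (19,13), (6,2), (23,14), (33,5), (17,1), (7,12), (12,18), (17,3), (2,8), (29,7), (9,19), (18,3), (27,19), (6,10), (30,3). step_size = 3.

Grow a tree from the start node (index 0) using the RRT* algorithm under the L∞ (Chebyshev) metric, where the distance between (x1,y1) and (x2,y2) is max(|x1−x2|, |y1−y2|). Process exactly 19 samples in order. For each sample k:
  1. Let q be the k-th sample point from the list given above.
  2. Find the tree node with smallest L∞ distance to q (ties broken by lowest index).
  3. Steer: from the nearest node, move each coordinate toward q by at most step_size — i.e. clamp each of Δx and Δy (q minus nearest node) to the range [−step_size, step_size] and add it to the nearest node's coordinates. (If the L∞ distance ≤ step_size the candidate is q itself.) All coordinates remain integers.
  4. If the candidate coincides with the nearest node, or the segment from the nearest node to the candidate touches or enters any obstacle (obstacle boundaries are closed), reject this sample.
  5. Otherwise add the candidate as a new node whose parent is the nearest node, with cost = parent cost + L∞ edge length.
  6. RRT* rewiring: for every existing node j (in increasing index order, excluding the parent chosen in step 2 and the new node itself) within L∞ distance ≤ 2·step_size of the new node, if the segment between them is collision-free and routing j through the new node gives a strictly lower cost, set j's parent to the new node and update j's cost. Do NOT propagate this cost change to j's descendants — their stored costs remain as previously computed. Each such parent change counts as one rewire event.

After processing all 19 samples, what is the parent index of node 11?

Parent of node 11: 6

1. q=(15,6) nearest=0 d=15 new=(3,5) → add node 1 parent=0 cost=3
2. q=(27,11) nearest=1 d=24 new=(6,8) → add node 2 parent=1 cost=6
3. q=(21,7) nearest=2 d=15 new=(9,7) → add node 3 parent=2 cost=9
4. q=(0,3) nearest=0 d=1 new=(0,3) → add node 4 parent=0 cost=1
5. q=(19,13) nearest=3 d=10 new=(12,10) → blocked by [11,18]×[5,9], reject
6. q=(6,2) nearest=1 d=3 new=(6,2) → add node 5 parent=1 cost=6
7. q=(23,14) nearest=3 d=14 new=(12,10) → blocked by [11,18]×[5,9], reject
8. q=(33,5) nearest=3 d=24 new=(12,5) → blocked by [11,18]×[5,9], reject
9. q=(17,1) nearest=3 d=8 new=(12,4) → blocked by [11,18]×[5,9], reject
10. q=(7,12) nearest=2 d=4 new=(7,11) → add node 6 parent=2 cost=9
11. q=(12,18) nearest=6 d=7 new=(10,14) → add node 7 parent=6 cost=12
12. q=(17,3) nearest=3 d=8 new=(12,4) → blocked by [11,18]×[5,9], reject
13. q=(2,8) nearest=1 d=3 new=(2,8) → add node 8 parent=1 cost=6
14. q=(29,7) nearest=7 d=19 new=(13,11) → blocked by [13,20]×[10,14], reject
15. q=(9,19) nearest=7 d=5 new=(9,17) → add node 9 parent=7 cost=15
16. q=(18,3) nearest=3 d=9 new=(12,4) → blocked by [11,18]×[5,9], reject
17. q=(27,19) nearest=7 d=17 new=(13,17) → add node 10 parent=7 cost=15
18. q=(6,10) nearest=6 d=1 new=(6,10) → add node 11 parent=6 cost=10
19. q=(30,3) nearest=10 d=17 new=(16,14) → blocked by [13,20]×[10,14], reject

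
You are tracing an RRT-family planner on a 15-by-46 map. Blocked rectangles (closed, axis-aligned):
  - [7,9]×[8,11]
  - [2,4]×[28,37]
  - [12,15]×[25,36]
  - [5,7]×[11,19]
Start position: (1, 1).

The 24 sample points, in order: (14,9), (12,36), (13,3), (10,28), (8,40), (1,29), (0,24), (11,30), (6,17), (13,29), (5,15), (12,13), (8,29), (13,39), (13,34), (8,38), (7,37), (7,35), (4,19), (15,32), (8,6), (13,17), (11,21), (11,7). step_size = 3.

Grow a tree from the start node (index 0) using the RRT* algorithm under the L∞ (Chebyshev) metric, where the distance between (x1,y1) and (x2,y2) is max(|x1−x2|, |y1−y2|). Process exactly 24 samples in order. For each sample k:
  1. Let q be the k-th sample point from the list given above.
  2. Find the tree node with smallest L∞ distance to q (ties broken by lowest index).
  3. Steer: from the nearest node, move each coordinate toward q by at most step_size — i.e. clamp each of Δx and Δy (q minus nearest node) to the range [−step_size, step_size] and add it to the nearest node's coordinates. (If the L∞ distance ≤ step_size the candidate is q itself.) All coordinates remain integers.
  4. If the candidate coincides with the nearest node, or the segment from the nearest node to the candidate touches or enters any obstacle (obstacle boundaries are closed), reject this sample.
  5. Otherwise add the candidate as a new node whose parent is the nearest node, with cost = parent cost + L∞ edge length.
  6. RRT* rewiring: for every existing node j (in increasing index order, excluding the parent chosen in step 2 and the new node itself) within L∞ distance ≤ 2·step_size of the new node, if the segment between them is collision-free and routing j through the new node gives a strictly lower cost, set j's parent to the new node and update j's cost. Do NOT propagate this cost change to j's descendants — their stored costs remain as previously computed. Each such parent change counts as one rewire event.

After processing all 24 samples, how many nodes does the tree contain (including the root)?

1. q=(14,9) nearest=0 d=13 new=(4,4) → add node 1 parent=0 cost=3
2. q=(12,36) nearest=1 d=32 new=(7,7) → add node 2 parent=1 cost=6
3. q=(13,3) nearest=2 d=6 new=(10,4) → add node 3 parent=2 cost=9
4. q=(10,28) nearest=2 d=21 new=(10,10) → blocked by [7,9]×[8,11], reject
5. q=(8,40) nearest=2 d=33 new=(8,10) → blocked by [7,9]×[8,11], reject
6. q=(1,29) nearest=2 d=22 new=(4,10) → add node 4 parent=2 cost=9
7. q=(0,24) nearest=4 d=14 new=(1,13) → add node 5 parent=4 cost=12
8. q=(11,30) nearest=5 d=17 new=(4,16) → add node 6 parent=5 cost=15
9. q=(6,17) nearest=6 d=2 new=(6,17) → blocked by [5,7]×[11,19], reject
10. q=(13,29) nearest=6 d=13 new=(7,19) → blocked by [5,7]×[11,19], reject
11. q=(5,15) nearest=6 d=1 new=(5,15) → blocked by [5,7]×[11,19], reject
12. q=(12,13) nearest=2 d=6 new=(10,10) → blocked by [7,9]×[8,11], reject
13. q=(8,29) nearest=6 d=13 new=(7,19) → blocked by [5,7]×[11,19], reject
14. q=(13,39) nearest=6 d=23 new=(7,19) → blocked by [5,7]×[11,19], reject
15. q=(13,34) nearest=6 d=18 new=(7,19) → blocked by [5,7]×[11,19], reject
16. q=(8,38) nearest=6 d=22 new=(7,19) → blocked by [5,7]×[11,19], reject
17. q=(7,37) nearest=6 d=21 new=(7,19) → blocked by [5,7]×[11,19], reject
18. q=(7,35) nearest=6 d=19 new=(7,19) → blocked by [5,7]×[11,19], reject
19. q=(4,19) nearest=6 d=3 new=(4,19) → add node 7 parent=6 cost=18
20. q=(15,32) nearest=7 d=13 new=(7,22) → add node 8 parent=7 cost=21
21. q=(8,6) nearest=2 d=1 new=(8,6) → add node 9 parent=2 cost=7
22. q=(13,17) nearest=8 d=6 new=(10,19) → add node 10 parent=8 cost=24
23. q=(11,21) nearest=10 d=2 new=(11,21) → add node 11 parent=10 cost=26
24. q=(11,7) nearest=3 d=3 new=(11,7) → add node 12 parent=3 cost=12

Node count: 13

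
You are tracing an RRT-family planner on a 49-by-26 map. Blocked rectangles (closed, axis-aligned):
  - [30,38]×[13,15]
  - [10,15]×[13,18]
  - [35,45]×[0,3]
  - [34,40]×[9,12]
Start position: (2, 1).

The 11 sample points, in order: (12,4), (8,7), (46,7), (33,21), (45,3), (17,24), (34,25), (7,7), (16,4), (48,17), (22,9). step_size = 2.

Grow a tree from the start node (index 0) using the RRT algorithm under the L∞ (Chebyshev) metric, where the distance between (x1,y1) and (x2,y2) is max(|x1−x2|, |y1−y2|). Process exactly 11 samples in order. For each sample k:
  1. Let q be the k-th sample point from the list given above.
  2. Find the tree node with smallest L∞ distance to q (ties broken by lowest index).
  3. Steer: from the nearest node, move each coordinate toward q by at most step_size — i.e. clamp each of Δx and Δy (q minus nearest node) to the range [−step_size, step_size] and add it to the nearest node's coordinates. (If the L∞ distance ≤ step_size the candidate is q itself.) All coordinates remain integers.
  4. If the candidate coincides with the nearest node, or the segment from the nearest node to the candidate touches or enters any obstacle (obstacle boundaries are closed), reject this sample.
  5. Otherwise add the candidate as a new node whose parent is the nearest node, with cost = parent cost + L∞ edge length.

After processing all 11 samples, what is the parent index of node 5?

1. q=(12,4) nearest=0 d=10 new=(4,3) → add node 1 parent=0 cost=2
2. q=(8,7) nearest=1 d=4 new=(6,5) → add node 2 parent=1 cost=4
3. q=(46,7) nearest=2 d=40 new=(8,7) → add node 3 parent=2 cost=6
4. q=(33,21) nearest=3 d=25 new=(10,9) → add node 4 parent=3 cost=8
5. q=(45,3) nearest=4 d=35 new=(12,7) → add node 5 parent=4 cost=10
6. q=(17,24) nearest=4 d=15 new=(12,11) → add node 6 parent=4 cost=10
7. q=(34,25) nearest=5 d=22 new=(14,9) → add node 7 parent=5 cost=12
8. q=(7,7) nearest=3 d=1 new=(7,7) → add node 8 parent=3 cost=7
9. q=(16,4) nearest=5 d=4 new=(14,5) → add node 9 parent=5 cost=12
10. q=(48,17) nearest=7 d=34 new=(16,11) → add node 10 parent=7 cost=14
11. q=(22,9) nearest=10 d=6 new=(18,9) → add node 11 parent=10 cost=16

Parent of node 5: 4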